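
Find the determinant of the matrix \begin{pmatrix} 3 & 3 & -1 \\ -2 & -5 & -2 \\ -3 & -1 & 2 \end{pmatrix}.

7

Expand along row 1:
  + 3 · |-5 -2; -1 2| = 3·(-10 − 2) = -36
  − 3 · |-2 -2; -3 2| = −3·(-4 − 6) = 30
  + (-1) · |-2 -5; -3 -1| = (-1)·(2 − 15) = 13
Sum: (-36) + (30) + (13) = 7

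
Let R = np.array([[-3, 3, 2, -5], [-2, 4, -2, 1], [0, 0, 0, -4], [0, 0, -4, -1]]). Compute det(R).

96

R is block upper-triangular with a 2×2 block and a 2×2 block on the diagonal, so its determinant equals the product of the determinants of the diagonal blocks.
det of the 2×2 block = -6
det of the 2×2 block = -16
det = (-6)·(-16) = 96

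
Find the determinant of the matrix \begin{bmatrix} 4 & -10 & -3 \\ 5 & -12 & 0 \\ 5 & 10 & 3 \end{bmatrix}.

-324

Expand along column 3:
  + (-3) · |5 -12; 5 10| = (-3)·(50 − (-60)) = -330
  + 3 · |4 -10; 5 -12| = 3·(-48 − (-50)) = 6
Sum: (-330) + (6) = -324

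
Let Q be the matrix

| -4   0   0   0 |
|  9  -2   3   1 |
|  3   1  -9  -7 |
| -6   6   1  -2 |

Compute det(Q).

The determinant is 460.

Expand along row 1 (it has 3 zeros):
  + (-4) · M_11   where M_11 = det([-2 3 1; 1 -9 -7; 6 1 -2]) = -115
det = (+1)·(-4)·(-115) = 460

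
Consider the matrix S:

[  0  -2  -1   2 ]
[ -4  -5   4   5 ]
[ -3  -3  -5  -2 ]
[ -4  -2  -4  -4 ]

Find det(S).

-22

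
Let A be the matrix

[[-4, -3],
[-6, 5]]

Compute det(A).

det(A) = (-4)·5 − (-3)·(-6) = -20 − 18 = -38

|A| = -38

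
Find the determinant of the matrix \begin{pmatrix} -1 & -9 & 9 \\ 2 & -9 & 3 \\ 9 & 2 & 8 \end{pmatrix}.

744

Expand along column 1:
  + (-1) · |-9 3; 2 8| = (-1)·(-72 − 6) = 78
  − 2 · |-9 9; 2 8| = −2·(-72 − 18) = 180
  + 9 · |-9 9; -9 3| = 9·(-27 − (-81)) = 486
Sum: (78) + (180) + (486) = 744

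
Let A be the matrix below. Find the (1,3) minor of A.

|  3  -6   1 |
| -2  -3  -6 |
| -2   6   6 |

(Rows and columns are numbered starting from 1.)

Delete row 1 and column 3; the remaining 2×2 submatrix is [-2 -3; -2 6].
Its determinant is (-2)·6 − (-3)·(-2) = -18.

The minor is -18.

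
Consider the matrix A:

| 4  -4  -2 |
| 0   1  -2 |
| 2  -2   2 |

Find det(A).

12

Expand along column 1:
  + 4 · |1 -2; -2 2| = 4·(2 − 4) = -8
  + 2 · |-4 -2; 1 -2| = 2·(8 − (-2)) = 20
Sum: (-8) + (20) = 12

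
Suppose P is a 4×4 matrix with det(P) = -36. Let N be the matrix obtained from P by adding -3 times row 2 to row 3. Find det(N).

Adding a multiple of one row to another leaves the determinant unchanged.
det(N) = (1)·(-36) = -36

-36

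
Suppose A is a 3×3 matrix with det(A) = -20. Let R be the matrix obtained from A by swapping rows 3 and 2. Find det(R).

20

Swapping two rows multiplies the determinant by −1.
det(R) = (-1)·(-20) = 20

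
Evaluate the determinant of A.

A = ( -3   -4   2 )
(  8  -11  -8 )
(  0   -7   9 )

641

Expand along row 3:
  − (-7) · |-3 2; 8 -8| = −(-7)·(24 − 16) = 56
  + 9 · |-3 -4; 8 -11| = 9·(33 − (-32)) = 585
Sum: (56) + (585) = 641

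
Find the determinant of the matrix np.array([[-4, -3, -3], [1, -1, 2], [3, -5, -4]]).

Expand along column 1:
  + (-4) · |-1 2; -5 -4| = (-4)·(4 − (-10)) = -56
  − 1 · |-3 -3; -5 -4| = −1·(12 − 15) = 3
  + 3 · |-3 -3; -1 2| = 3·(-6 − 3) = -27
Sum: (-56) + (3) + (-27) = -80

-80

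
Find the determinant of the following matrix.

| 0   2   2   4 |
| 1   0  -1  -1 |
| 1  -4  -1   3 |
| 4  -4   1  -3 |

144

Expand along row 1 (it has 1 zero):
  − (2) · M_12   where M_12 = det([1 -1 -1; 1 -1 3; 4 1 -3]) = -20
  + (2) · M_13   where M_13 = det([1 0 -1; 1 -4 3; 4 -4 -3]) = 12
  − (4) · M_14   where M_14 = det([1 0 -1; 1 -4 -1; 4 -4 1]) = -20
det = (-1)·(2)·(-20) + (+1)·(2)·(12) + (-1)·(4)·(-20) = 144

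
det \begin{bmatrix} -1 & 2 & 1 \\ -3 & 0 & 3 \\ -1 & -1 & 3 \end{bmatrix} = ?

12

Expand along column 2:
  − 2 · |-3 3; -1 3| = −2·(-9 − (-3)) = 12
  − (-1) · |-1 1; -3 3| = −(-1)·(-3 − (-3)) = 0
Sum: (12) + (0) = 12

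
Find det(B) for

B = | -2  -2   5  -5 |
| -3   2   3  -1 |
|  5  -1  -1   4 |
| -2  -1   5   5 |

The determinant is -537.

Expand along row 1:
  + (-2) · M_11   where M_11 = det([2 3 -1; -1 -1 4; -1 5 5]) = -41
  − (-2) · M_12   where M_12 = det([-3 3 -1; 5 -1 4; -2 5 5]) = -47
  + (5) · M_13   where M_13 = det([-3 2 -1; 5 -1 4; -2 -1 5]) = -56
  − (-5) · M_14   where M_14 = det([-3 2 3; 5 -1 -1; -2 -1 5]) = -49
det = (+1)·(-2)·(-41) + (-1)·(-2)·(-47) + (+1)·(5)·(-56) + (-1)·(-5)·(-49) = -537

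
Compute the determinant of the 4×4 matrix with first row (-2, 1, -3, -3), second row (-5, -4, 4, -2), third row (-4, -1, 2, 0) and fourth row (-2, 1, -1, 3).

Expand along row 3 (it has 1 zero):
  + (-4) · M_31   where M_31 = det([1 -3 -3; -4 4 -2; 1 -1 3]) = -20
  − (-1) · M_32   where M_32 = det([-2 -3 -3; -5 4 -2; -2 -1 3]) = -116
  + (2) · M_33   where M_33 = det([-2 1 -3; -5 -4 -2; -2 1 3]) = 78
det = (+1)·(-4)·(-20) + (-1)·(-1)·(-116) + (+1)·(2)·(78) = 120

The determinant is 120.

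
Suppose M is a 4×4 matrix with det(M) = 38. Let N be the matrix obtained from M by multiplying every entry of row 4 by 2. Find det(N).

|N| = 76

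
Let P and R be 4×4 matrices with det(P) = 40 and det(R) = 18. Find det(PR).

det(PR) = det(P)·det(R) = (40)·(18) = 720

The determinant is 720.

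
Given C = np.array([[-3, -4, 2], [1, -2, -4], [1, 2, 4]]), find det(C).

Expand along row 1:
  + (-3) · |-2 -4; 2 4| = (-3)·(-8 − (-8)) = 0
  − (-4) · |1 -4; 1 4| = −(-4)·(4 − (-4)) = 32
  + 2 · |1 -2; 1 2| = 2·(2 − (-2)) = 8
Sum: (0) + (32) + (8) = 40

40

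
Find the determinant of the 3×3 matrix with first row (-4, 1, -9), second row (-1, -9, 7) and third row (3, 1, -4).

-333

Expand along column 1:
  + (-4) · |-9 7; 1 -4| = (-4)·(36 − 7) = -116
  − (-1) · |1 -9; 1 -4| = −(-1)·(-4 − (-9)) = 5
  + 3 · |1 -9; -9 7| = 3·(7 − 81) = -222
Sum: (-116) + (5) + (-222) = -333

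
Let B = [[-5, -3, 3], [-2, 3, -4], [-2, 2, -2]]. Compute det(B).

det(B) = -16

Expand along column 1:
  + (-5) · |3 -4; 2 -2| = (-5)·(-6 − (-8)) = -10
  − (-2) · |-3 3; 2 -2| = −(-2)·(6 − 6) = 0
  + (-2) · |-3 3; 3 -4| = (-2)·(12 − 9) = -6
Sum: (-10) + (0) + (-6) = -16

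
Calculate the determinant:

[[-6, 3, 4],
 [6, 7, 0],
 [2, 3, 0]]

Expand along column 3:
  + 4 · |6 7; 2 3| = 4·(18 − 14) = 16

16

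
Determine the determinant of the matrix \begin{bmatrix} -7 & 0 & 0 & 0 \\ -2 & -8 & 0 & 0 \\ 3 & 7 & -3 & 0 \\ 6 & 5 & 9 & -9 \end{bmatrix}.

The determinant is 1512.

The matrix is lower triangular, so the determinant is the product of the diagonal entries:
det = (-7) · (-8) · (-3) · (-9) = 1512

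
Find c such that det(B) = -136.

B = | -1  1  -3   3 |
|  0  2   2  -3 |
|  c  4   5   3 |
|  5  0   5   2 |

3

Expanding along the column containing c, det(B) is linear in c: det(B) = (61)·c + (-319).
Set (61)·c + (-319) = -136  ⇒  (61)·c = 183  ⇒  c = 3.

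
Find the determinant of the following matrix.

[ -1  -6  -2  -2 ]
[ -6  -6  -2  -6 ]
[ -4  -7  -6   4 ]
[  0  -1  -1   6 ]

510

Expand along row 4 (it has 1 zero):
  + (-1) · M_42   where M_42 = det([-1 -2 -2; -6 -2 -6; -4 -6 4]) = -108
  − (-1) · M_43   where M_43 = det([-1 -6 -2; -6 -6 -6; -4 -7 4]) = -258
  + (6) · M_44   where M_44 = det([-1 -6 -2; -6 -6 -2; -4 -7 -6]) = 110
det = (+1)·(-1)·(-108) + (-1)·(-1)·(-258) + (+1)·(6)·(110) = 510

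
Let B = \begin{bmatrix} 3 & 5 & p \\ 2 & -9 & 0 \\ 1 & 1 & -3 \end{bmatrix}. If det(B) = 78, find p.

p = -3

Expanding along the column containing p, det(B) is linear in p: det(B) = (11)·p + (111).
Set (11)·p + (111) = 78  ⇒  (11)·p = -33  ⇒  p = -3.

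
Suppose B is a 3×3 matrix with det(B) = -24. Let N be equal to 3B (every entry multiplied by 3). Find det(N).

For a 3×3 matrix, det(3B) = 3^3·det(B) = 27·det(B).
det(N) = (27)·(-24) = -648

-648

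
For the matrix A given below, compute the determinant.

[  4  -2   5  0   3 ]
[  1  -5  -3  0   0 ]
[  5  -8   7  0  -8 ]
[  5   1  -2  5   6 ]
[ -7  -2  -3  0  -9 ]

The determinant is -9155.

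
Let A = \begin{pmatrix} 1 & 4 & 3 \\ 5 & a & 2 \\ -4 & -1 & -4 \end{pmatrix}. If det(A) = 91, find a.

a = 7

Expanding along the row containing a, det(A) is linear in a: det(A) = (8)·a + (35).
Set (8)·a + (35) = 91  ⇒  (8)·a = 56  ⇒  a = 7.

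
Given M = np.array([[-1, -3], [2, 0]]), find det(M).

The determinant is 6.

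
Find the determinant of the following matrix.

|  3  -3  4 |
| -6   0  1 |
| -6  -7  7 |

Expand along column 2:
  − (-3) · |-6 1; -6 7| = −(-3)·(-42 − (-6)) = -108
  − (-7) · |3 4; -6 1| = −(-7)·(3 − (-24)) = 189
Sum: (-108) + (189) = 81

81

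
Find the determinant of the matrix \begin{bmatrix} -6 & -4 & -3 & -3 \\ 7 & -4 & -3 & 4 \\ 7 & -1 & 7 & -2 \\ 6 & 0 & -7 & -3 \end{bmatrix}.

-4632

Expand along row 4 (it has 1 zero):
  − (6) · M_41   where M_41 = det([-4 -3 -3; -4 -3 4; -1 7 -2]) = 217
  − (-7) · M_43   where M_43 = det([-6 -4 -3; 7 -4 4; 7 -1 -2]) = -303
  + (-3) · M_44   where M_44 = det([-6 -4 -3; 7 -4 -3; 7 -1 7]) = 403
det = (-1)·(6)·(217) + (-1)·(-7)·(-303) + (+1)·(-3)·(403) = -4632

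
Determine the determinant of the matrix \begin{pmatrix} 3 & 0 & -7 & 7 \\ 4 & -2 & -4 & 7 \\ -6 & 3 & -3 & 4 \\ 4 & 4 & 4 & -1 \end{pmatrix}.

1278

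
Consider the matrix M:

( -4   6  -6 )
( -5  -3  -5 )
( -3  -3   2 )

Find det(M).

Expand along column 1:
  + (-4) · |-3 -5; -3 2| = (-4)·(-6 − 15) = 84
  − (-5) · |6 -6; -3 2| = −(-5)·(12 − 18) = -30
  + (-3) · |6 -6; -3 -5| = (-3)·(-30 − 18) = 144
Sum: (84) + (-30) + (144) = 198

det(M) = 198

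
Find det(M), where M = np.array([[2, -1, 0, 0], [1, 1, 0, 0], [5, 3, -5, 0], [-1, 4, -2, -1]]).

det(M) = 15

M is block lower-triangular with a 2×2 block and a 2×2 block on the diagonal, so its determinant equals the product of the determinants of the diagonal blocks.
det of the 2×2 block = 3
det of the 2×2 block = 5
det = (3)·(5) = 15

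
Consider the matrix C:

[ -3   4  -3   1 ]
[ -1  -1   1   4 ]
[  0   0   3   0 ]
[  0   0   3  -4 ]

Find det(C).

det(C) = -84

C is block upper-triangular with a 2×2 block and a 2×2 block on the diagonal, so its determinant equals the product of the determinants of the diagonal blocks.
det of the 2×2 block = 7
det of the 2×2 block = -12
det = (7)·(-12) = -84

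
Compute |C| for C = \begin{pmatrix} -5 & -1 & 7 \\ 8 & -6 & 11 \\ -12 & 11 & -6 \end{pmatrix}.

Expand along column 1:
  + (-5) · |-6 11; 11 -6| = (-5)·(36 − 121) = 425
  − 8 · |-1 7; 11 -6| = −8·(6 − 77) = 568
  + (-12) · |-1 7; -6 11| = (-12)·(-11 − (-42)) = -372
Sum: (425) + (568) + (-372) = 621

The determinant is 621.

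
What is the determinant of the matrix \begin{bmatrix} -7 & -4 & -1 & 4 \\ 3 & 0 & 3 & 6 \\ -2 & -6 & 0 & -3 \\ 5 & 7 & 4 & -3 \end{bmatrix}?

Expand along row 2 (it has 1 zero):
  − (3) · M_21   where M_21 = det([-4 -1 4; -6 0 -3; 7 4 -3]) = -105
  − (3) · M_23   where M_23 = det([-7 -4 4; -2 -6 -3; 5 7 -3]) = -125
  + (6) · M_24   where M_24 = det([-7 -4 -1; -2 -6 0; 5 7 4]) = 120
det = (-1)·(3)·(-105) + (-1)·(3)·(-125) + (+1)·(6)·(120) = 1410

1410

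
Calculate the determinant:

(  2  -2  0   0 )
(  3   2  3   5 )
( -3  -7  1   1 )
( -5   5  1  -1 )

-180

Expand along row 1 (it has 2 zeros):
  + (2) · M_11   where M_11 = det([2 3 5; -7 1 1; 5 1 -1]) = -70
  − (-2) · M_12   where M_12 = det([3 3 5; -3 1 1; -5 1 -1]) = -20
det = (+1)·(2)·(-70) + (-1)·(-2)·(-20) = -180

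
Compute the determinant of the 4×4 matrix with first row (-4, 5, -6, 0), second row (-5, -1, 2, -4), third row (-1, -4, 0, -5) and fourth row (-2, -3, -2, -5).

-72

Expand along row 1 (it has 1 zero):
  + (-4) · M_11   where M_11 = det([-1 2 -4; -4 0 -5; -3 -2 -5]) = -32
  − (5) · M_12   where M_12 = det([-5 2 -4; -1 0 -5; -2 -2 -5]) = 52
  + (-6) · M_13   where M_13 = det([-5 -1 -4; -1 -4 -5; -2 -3 -5]) = -10
det = (+1)·(-4)·(-32) + (-1)·(5)·(52) + (+1)·(-6)·(-10) = -72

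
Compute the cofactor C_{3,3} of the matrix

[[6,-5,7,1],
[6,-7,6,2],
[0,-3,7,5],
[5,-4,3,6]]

Delete row 3 and column 3; the remaining 3×3 submatrix is [6 -5 1; 6 -7 2; 5 -4 6].
Its determinant is -63.
The cofactor carries sign (−1)^(3+3) = +1, so C_{3,3} = +(-63) = -63.

-63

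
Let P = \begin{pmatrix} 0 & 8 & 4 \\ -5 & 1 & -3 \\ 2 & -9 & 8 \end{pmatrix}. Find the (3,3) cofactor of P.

40

Delete row 3 and column 3; the remaining 2×2 submatrix is [0 8; -5 1].
Its determinant is 0·1 − 8·(-5) = 40.
The cofactor carries sign (−1)^(3+3) = +1, so C_{3,3} = +(40) = 40.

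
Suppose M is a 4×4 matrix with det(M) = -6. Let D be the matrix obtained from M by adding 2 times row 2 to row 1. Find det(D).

|D| = -6

Adding a multiple of one row to another leaves the determinant unchanged.
det(D) = (1)·(-6) = -6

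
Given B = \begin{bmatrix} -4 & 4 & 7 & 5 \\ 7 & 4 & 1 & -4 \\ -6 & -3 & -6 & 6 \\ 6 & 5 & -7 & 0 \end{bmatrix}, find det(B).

Expand along row 4 (it has 1 zero):
  − (6) · M_41   where M_41 = det([4 7 5; 4 1 -4; -3 -6 6]) = -261
  + (5) · M_42   where M_42 = det([-4 7 5; 7 1 -4; -6 -6 6]) = -234
  − (-7) · M_43   where M_43 = det([-4 4 5; 7 4 -4; -6 -3 6]) = -105
det = (-1)·(6)·(-261) + (+1)·(5)·(-234) + (-1)·(-7)·(-105) = -339

det(B) = -339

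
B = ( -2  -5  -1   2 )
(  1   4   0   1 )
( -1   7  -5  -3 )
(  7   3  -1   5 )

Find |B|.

Expand along row 2 (it has 1 zero):
  − (1) · M_21   where M_21 = det([-5 -1 2; 7 -5 -3; 3 -1 5]) = 200
  + (4) · M_22   where M_22 = det([-2 -1 2; -1 -5 -3; 7 -1 5]) = 144
  + (1) · M_24   where M_24 = det([-2 -5 -1; -1 7 -5; 7 3 -1]) = 216
det = (-1)·(1)·(200) + (+1)·(4)·(144) + (+1)·(1)·(216) = 592

det(B) = 592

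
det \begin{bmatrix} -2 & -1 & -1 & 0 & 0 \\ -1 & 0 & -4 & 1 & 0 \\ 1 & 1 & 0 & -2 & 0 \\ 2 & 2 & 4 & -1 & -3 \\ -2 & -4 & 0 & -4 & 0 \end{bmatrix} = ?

Expand along column 5 (it has 4 zeros):
  − (-3) · M_45   where M_45 = det([-2 -1 -1 0; -1 0 -4 1; 1 1 0 -2; -2 -4 0 -4]) = 54
det = (-1)·(-3)·(54) = 162

The determinant is 162.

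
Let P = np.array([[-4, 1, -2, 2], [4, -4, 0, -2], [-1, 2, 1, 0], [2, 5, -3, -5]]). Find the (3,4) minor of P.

Delete row 3 and column 4; the remaining 3×3 submatrix is [-4 1 -2; 4 -4 0; 2 5 -3].
Its determinant is -92.

-92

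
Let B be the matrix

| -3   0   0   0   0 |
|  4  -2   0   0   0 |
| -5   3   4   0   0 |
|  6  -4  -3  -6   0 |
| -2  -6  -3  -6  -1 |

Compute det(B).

B is lower triangular, so det(B) is the product of the diagonal entries:
det = (-3) · (-2) · (4) · (-6) · (-1) = 144

The determinant is 144.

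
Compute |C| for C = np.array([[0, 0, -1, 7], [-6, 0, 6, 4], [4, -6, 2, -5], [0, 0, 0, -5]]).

The determinant is 180.

Expand along row 4 (it has 3 zeros):
  + (-5) · M_44   where M_44 = det([0 0 -1; -6 0 6; 4 -6 2]) = -36
det = (+1)·(-5)·(-36) = 180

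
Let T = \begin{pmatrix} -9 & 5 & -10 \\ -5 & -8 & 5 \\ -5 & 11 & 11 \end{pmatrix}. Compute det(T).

Expand along column 1:
  + (-9) · |-8 5; 11 11| = (-9)·(-88 − 55) = 1287
  − (-5) · |5 -10; 11 11| = −(-5)·(55 − (-110)) = 825
  + (-5) · |5 -10; -8 5| = (-5)·(25 − 80) = 275
Sum: (1287) + (825) + (275) = 2387

2387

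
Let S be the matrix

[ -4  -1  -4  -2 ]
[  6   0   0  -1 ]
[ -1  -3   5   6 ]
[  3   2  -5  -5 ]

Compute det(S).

Expand along row 2 (it has 2 zeros):
  − (6) · M_21   where M_21 = det([-1 -4 -2; -3 5 6; 2 -5 -5]) = -3
  + (-1) · M_24   where M_24 = det([-4 -1 -4; -1 -3 5; 3 2 -5]) = -58
det = (-1)·(6)·(-3) + (+1)·(-1)·(-58) = 76

76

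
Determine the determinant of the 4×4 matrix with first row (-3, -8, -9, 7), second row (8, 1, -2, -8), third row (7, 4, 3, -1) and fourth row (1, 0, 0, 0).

Expand along row 4 (it has 3 zeros):
  − (1) · M_41   where M_41 = det([-8 -9 7; 1 -2 -8; 4 3 -1]) = 148
det = (-1)·(1)·(148) = -148

-148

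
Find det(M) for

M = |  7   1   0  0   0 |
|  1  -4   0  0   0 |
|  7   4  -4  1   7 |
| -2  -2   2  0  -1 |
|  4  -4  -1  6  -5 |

M is block lower-triangular with a 2×2 block and a 3×3 block on the diagonal, so its determinant equals the product of the determinants of the diagonal blocks.
det of the 2×2 block = -29
det of the 3×3 block = 71
det = (-29)·(71) = -2059

-2059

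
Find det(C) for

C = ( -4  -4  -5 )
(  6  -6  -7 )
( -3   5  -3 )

The determinant is -428.

Expand along column 1:
  + (-4) · |-6 -7; 5 -3| = (-4)·(18 − (-35)) = -212
  − 6 · |-4 -5; 5 -3| = −6·(12 − (-25)) = -222
  + (-3) · |-4 -5; -6 -7| = (-3)·(28 − 30) = 6
Sum: (-212) + (-222) + (6) = -428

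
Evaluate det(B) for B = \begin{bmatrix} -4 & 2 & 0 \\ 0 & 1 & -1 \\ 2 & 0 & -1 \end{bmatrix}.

Expand along column 1:
  + (-4) · |1 -1; 0 -1| = (-4)·(-1 − 0) = 4
  + 2 · |2 0; 1 -1| = 2·(-2 − 0) = -4
Sum: (4) + (-4) = 0

0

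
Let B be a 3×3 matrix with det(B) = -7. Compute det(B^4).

2401

det(B^4) = (det B)^4 = (-7)^4 = 2401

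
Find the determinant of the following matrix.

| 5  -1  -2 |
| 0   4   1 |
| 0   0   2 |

40

The matrix is upper triangular, so the determinant is the product of the diagonal entries:
det = (5) · (4) · (2) = 40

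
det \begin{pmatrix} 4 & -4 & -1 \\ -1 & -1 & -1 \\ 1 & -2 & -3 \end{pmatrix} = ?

Expand along row 1:
  + 4 · |-1 -1; -2 -3| = 4·(3 − 2) = 4
  − (-4) · |-1 -1; 1 -3| = −(-4)·(3 − (-1)) = 16
  + (-1) · |-1 -1; 1 -2| = (-1)·(2 − (-1)) = -3
Sum: (4) + (16) + (-3) = 17

17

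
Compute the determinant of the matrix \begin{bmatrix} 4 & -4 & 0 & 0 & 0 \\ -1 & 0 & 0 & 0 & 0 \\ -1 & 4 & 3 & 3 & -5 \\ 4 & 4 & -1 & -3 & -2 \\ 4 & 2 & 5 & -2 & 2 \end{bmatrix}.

The matrix is block lower-triangular with a 2×2 block and a 3×3 block on the diagonal, so its determinant equals the product of the determinants of the diagonal blocks.
det of the 2×2 block = -4
det of the 3×3 block = -139
det = (-4)·(-139) = 556

556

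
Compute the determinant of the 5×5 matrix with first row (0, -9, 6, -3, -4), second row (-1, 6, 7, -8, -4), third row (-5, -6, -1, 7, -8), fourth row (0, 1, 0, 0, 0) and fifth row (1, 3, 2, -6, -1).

Expand along row 4 (it has 4 zeros):
  + (1) · M_42   where M_42 = det([0 6 -3 -4; -1 7 -8 -4; -5 -1 7 -8; 1 2 -6 -1]) = -510
det = (+1)·(1)·(-510) = -510

-510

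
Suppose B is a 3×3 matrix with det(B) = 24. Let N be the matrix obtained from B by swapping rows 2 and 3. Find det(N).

Swapping two rows multiplies the determinant by −1.
det(N) = (-1)·(24) = -24

-24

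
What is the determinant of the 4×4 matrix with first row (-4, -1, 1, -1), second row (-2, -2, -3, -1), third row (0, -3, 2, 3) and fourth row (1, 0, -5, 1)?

Expand along row 3 (it has 1 zero):
  − (-3) · M_32   where M_32 = det([-4 1 -1; -2 -3 -1; 1 -5 1]) = 20
  + (2) · M_33   where M_33 = det([-4 -1 -1; -2 -2 -1; 1 0 1]) = 5
  − (3) · M_34   where M_34 = det([-4 -1 1; -2 -2 -3; 1 0 -5]) = -25
det = (-1)·(-3)·(20) + (+1)·(2)·(5) + (-1)·(3)·(-25) = 145

145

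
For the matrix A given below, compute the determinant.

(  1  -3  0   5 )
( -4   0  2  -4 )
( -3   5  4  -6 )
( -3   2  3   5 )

Expand along row 1 (it has 1 zero):
  + (1) · M_11   where M_11 = det([0 2 -4; 5 4 -6; 2 3 5]) = -102
  − (-3) · M_12   where M_12 = det([-4 2 -4; -3 4 -6; -3 3 5]) = -98
  − (5) · M_14   where M_14 = det([-4 0 2; -3 5 4; -3 2 3]) = -10
det = (+1)·(1)·(-102) + (-1)·(-3)·(-98) + (-1)·(5)·(-10) = -346

|A| = -346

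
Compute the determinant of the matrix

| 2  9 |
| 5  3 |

-39

det = 2·3 − 9·5 = 6 − 45 = -39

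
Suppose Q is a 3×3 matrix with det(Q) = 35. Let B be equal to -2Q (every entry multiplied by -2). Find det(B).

For a 3×3 matrix, det(-2Q) = (-2)^3·det(Q) = -8·det(Q).
det(B) = (-8)·(35) = -280

-280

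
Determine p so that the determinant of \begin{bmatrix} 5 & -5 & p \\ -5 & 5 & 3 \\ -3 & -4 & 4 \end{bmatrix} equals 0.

-3

Expanding along the row containing p, det(B) is linear in p: det(B) = (35)·p + (105).
Set (35)·p + (105) = 0  ⇒  (35)·p = -105  ⇒  p = -3.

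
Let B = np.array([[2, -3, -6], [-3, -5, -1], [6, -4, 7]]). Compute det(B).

|B| = -375

Expand along row 1:
  + 2 · |-5 -1; -4 7| = 2·(-35 − 4) = -78
  − (-3) · |-3 -1; 6 7| = −(-3)·(-21 − (-6)) = -45
  + (-6) · |-3 -5; 6 -4| = (-6)·(12 − (-30)) = -252
Sum: (-78) + (-45) + (-252) = -375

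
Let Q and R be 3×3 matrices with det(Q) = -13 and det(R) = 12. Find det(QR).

det(QR) = -156

det(QR) = det(Q)·det(R) = (-13)·(12) = -156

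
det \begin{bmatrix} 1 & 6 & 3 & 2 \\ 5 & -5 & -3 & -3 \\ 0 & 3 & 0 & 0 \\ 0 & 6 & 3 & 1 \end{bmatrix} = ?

Expand along row 3 (it has 3 zeros):
  − (3) · M_32   where M_32 = det([1 3 2; 5 -3 -3; 0 3 1]) = 21
det = (-1)·(3)·(21) = -63

-63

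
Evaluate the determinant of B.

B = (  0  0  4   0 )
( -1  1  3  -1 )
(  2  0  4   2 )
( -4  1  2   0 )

The determinant is -32.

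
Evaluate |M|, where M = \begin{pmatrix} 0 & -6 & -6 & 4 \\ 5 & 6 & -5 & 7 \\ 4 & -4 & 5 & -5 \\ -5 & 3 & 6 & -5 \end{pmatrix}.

320

Expand along row 1 (it has 1 zero):
  − (-6) · M_12   where M_12 = det([5 -5 7; 4 5 -5; -5 6 -5]) = 143
  + (-6) · M_13   where M_13 = det([5 6 7; 4 -4 -5; -5 3 -5]) = 389
  − (4) · M_14   where M_14 = det([5 6 -5; 4 -4 5; -5 3 6]) = -449
det = (-1)·(-6)·(143) + (+1)·(-6)·(389) + (-1)·(4)·(-449) = 320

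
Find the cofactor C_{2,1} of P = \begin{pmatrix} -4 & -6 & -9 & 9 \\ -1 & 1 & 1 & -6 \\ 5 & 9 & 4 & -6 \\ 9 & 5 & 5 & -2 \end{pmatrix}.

Delete row 2 and column 1; the remaining 3×3 submatrix is [-6 -9 9; 9 4 -6; 5 5 -2].
Its determinant is 201.
The cofactor carries sign (−1)^(2+1) = −1, so C_{2,1} = −(201) = -201.

The cofactor is -201.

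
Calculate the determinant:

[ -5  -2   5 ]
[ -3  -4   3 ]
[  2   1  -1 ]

Expand along column 1:
  + (-5) · |-4 3; 1 -1| = (-5)·(4 − 3) = -5
  − (-3) · |-2 5; 1 -1| = −(-3)·(2 − 5) = -9
  + 2 · |-2 5; -4 3| = 2·(-6 − (-20)) = 28
Sum: (-5) + (-9) + (28) = 14

14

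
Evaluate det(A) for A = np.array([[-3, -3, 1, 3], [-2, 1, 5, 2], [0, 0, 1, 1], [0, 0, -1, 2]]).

A is block upper-triangular with a 2×2 block and a 2×2 block on the diagonal, so its determinant equals the product of the determinants of the diagonal blocks.
det of the 2×2 block = -9
det of the 2×2 block = 3
det = (-9)·(3) = -27

det(A) = -27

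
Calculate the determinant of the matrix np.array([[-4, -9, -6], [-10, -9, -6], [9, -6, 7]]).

Expand along column 1:
  + (-4) · |-9 -6; -6 7| = (-4)·(-63 − 36) = 396
  − (-10) · |-9 -6; -6 7| = −(-10)·(-63 − 36) = -990
  + 9 · |-9 -6; -9 -6| = 9·(54 − 54) = 0
Sum: (396) + (-990) + (0) = -594

-594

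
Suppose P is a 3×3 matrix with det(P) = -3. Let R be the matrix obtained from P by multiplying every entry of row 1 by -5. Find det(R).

The determinant is 15.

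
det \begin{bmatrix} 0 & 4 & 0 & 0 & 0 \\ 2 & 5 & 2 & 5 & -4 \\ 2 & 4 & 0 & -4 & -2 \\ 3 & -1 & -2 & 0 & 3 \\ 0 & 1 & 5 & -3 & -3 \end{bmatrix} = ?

Expand along row 1 (it has 4 zeros):
  − (4) · M_12   where M_12 = det([2 2 5 -4; 2 0 -4 -2; 3 -2 0 3; 0 5 -3 -3]) = -528
det = (-1)·(4)·(-528) = 2112

2112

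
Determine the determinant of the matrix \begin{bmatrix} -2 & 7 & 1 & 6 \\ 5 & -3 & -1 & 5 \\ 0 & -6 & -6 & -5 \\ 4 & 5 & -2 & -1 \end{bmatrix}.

The determinant is -2559.

Expand along row 3 (it has 1 zero):
  − (-6) · M_32   where M_32 = det([-2 1 6; 5 -1 5; 4 -2 -1]) = -33
  + (-6) · M_33   where M_33 = det([-2 7 6; 5 -3 5; 4 5 -1]) = 441
  − (-5) · M_34   where M_34 = det([-2 7 1; 5 -3 -1; 4 5 -2]) = 57
det = (-1)·(-6)·(-33) + (+1)·(-6)·(441) + (-1)·(-5)·(57) = -2559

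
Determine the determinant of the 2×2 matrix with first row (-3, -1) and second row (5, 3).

The determinant is -4.

det = (-3)·3 − (-1)·5 = -9 − (-5) = -4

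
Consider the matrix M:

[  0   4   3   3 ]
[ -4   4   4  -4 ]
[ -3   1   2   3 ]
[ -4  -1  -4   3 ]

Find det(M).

Expand along row 1 (it has 1 zero):
  − (4) · M_12   where M_12 = det([-4 4 -4; -3 2 3; -4 -4 3]) = -164
  + (3) · M_13   where M_13 = det([-4 4 -4; -3 1 3; -4 -1 3]) = -64
  − (3) · M_14   where M_14 = det([-4 4 4; -3 1 2; -4 -1 -4]) = -44
det = (-1)·(4)·(-164) + (+1)·(3)·(-64) + (-1)·(3)·(-44) = 596

596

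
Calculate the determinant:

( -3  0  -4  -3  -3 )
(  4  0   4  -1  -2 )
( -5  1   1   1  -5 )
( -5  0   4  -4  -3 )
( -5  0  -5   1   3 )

Expand along column 2 (it has 4 zeros):
  − (1) · M_32   where M_32 = det([-3 -4 -3 -3; 4 4 -1 -2; -5 4 -4 -3; -5 -5 1 3]) = -124
det = (-1)·(1)·(-124) = 124

124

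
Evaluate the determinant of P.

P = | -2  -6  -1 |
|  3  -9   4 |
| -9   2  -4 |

The determinant is 163.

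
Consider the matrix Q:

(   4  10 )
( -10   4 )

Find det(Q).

det(Q) = 4·4 − 10·(-10) = 16 − (-100) = 116

|Q| = 116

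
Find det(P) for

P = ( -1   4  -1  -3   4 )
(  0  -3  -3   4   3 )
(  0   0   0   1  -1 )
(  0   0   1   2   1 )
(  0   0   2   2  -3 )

|P| = 21

P is block upper-triangular with a 2×2 block and a 3×3 block on the diagonal, so its determinant equals the product of the determinants of the diagonal blocks.
det of the 2×2 block = 3
det of the 3×3 block = 7
det = (3)·(7) = 21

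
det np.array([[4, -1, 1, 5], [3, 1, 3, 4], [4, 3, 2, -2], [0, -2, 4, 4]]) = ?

224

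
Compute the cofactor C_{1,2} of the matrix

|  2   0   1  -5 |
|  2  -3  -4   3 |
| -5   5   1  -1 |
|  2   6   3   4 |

109

Delete row 1 and column 2; the remaining 3×3 submatrix is [2 -4 3; -5 1 -1; 2 3 4].
Its determinant is -109.
The cofactor carries sign (−1)^(1+2) = −1, so C_{1,2} = −(-109) = 109.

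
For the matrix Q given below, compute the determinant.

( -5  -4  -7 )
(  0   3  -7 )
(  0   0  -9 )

Q is upper triangular, so det(Q) is the product of the diagonal entries:
det = (-5) · (3) · (-9) = 135

det(Q) = 135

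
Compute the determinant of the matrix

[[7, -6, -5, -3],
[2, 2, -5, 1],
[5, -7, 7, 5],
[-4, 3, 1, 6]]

The determinant is 1433.

Expand along row 1:
  + (7) · M_11   where M_11 = det([2 -5 1; -7 7 5; 3 1 6]) = -239
  − (-6) · M_12   where M_12 = det([2 -5 1; 5 7 5; -4 1 6]) = 357
  + (-5) · M_13   where M_13 = det([2 2 1; 5 -7 5; -4 3 6]) = -227
  − (-3) · M_14   where M_14 = det([2 2 -5; 5 -7 7; -4 3 1]) = -57
det = (+1)·(7)·(-239) + (-1)·(-6)·(357) + (+1)·(-5)·(-227) + (-1)·(-3)·(-57) = 1433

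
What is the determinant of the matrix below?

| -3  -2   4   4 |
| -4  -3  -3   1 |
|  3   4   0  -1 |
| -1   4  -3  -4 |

Expand along row 3 (it has 1 zero):
  + (3) · M_31   where M_31 = det([-2 4 4; -3 -3 1; 4 -3 -4]) = 22
  − (4) · M_32   where M_32 = det([-3 4 4; -4 -3 1; -1 -3 -4]) = -77
  − (-1) · M_34   where M_34 = det([-3 -2 4; -4 -3 -3; -1 4 -3]) = -121
det = (+1)·(3)·(22) + (-1)·(4)·(-77) + (-1)·(-1)·(-121) = 253

253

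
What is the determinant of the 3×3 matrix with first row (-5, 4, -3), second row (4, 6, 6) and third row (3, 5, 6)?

Expand along column 1:
  + (-5) · |6 6; 5 6| = (-5)·(36 − 30) = -30
  − 4 · |4 -3; 5 6| = −4·(24 − (-15)) = -156
  + 3 · |4 -3; 6 6| = 3·(24 − (-18)) = 126
Sum: (-30) + (-156) + (126) = -60

-60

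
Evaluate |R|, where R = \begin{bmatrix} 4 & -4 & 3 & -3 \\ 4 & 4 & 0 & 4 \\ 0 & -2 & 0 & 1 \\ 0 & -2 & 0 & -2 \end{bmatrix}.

det(R) = 72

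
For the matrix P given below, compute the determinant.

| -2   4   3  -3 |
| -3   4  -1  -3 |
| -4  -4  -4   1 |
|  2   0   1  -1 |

Expand along row 4 (it has 1 zero):
  − (2) · M_41   where M_41 = det([4 3 -3; 4 -1 -3; -4 -4 1]) = 32
  − (1) · M_43   where M_43 = det([-2 4 -3; -3 4 -3; -4 -4 1]) = -8
  + (-1) · M_44   where M_44 = det([-2 4 3; -3 4 -1; -4 -4 -4]) = 92
det = (-1)·(2)·(32) + (-1)·(1)·(-8) + (+1)·(-1)·(92) = -148

-148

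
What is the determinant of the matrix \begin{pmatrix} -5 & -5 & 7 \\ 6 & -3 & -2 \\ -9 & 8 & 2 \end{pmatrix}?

Expand along column 1:
  + (-5) · |-3 -2; 8 2| = (-5)·(-6 − (-16)) = -50
  − 6 · |-5 7; 8 2| = −6·(-10 − 56) = 396
  + (-9) · |-5 7; -3 -2| = (-9)·(10 − (-21)) = -279
Sum: (-50) + (396) + (-279) = 67

67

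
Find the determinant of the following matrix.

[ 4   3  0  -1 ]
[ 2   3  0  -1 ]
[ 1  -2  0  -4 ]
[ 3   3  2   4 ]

Expand along column 3 (it has 3 zeros):
  − (2) · M_43   where M_43 = det([4 3 -1; 2 3 -1; 1 -2 -4]) = -28
det = (-1)·(2)·(-28) = 56

56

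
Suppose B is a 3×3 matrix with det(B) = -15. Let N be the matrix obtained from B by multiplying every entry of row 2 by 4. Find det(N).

-60

Scaling one row by 4 multiplies the determinant by 4.
det(N) = (4)·(-15) = -60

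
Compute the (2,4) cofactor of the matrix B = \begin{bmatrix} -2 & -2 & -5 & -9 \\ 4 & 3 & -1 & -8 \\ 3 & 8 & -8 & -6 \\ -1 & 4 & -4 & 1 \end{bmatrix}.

-140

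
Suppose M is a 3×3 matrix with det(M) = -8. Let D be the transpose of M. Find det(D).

|D| = -8

det(Mᵀ) = det(M).
det(D) = (1)·(-8) = -8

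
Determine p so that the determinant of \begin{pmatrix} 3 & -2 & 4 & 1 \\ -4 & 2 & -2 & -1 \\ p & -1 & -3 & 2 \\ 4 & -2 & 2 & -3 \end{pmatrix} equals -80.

-1

Expanding along the row containing p, det(M) is linear in p: det(M) = (16)·p + (-64).
Set (16)·p + (-64) = -80  ⇒  (16)·p = -16  ⇒  p = -1.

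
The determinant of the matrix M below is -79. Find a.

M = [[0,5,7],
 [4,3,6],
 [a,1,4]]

-3

Expanding along the column containing a, det(M) is linear in a: det(M) = (9)·a + (-52).
Set (9)·a + (-52) = -79  ⇒  (9)·a = -27  ⇒  a = -3.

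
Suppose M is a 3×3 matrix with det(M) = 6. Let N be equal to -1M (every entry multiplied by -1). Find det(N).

The determinant is -6.

For a 3×3 matrix, det(-1M) = (-1)^3·det(M) = -1·det(M).
det(N) = (-1)·(6) = -6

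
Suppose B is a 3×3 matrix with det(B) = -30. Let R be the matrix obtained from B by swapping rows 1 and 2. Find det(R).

The determinant is 30.

Swapping two rows multiplies the determinant by −1.
det(R) = (-1)·(-30) = 30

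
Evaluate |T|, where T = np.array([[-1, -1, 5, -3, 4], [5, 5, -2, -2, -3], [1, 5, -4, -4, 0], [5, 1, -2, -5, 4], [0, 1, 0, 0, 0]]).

Expand along row 5 (it has 4 zeros):
  − (1) · M_52   where M_52 = det([-1 5 -3 4; 5 -2 -2 -3; 1 -4 -4 0; 5 -2 -5 4]) = 783
det = (-1)·(1)·(783) = -783

-783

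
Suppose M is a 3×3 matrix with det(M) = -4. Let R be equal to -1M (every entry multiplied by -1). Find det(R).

|R| = 4

For a 3×3 matrix, det(-1M) = (-1)^3·det(M) = -1·det(M).
det(R) = (-1)·(-4) = 4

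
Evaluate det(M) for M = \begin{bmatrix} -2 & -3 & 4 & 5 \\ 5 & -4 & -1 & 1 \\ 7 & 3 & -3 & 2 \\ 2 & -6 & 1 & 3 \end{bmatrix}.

Expand along row 1:
  + (-2) · M_11   where M_11 = det([-4 -1 1; 3 -3 2; -6 1 3]) = 50
  − (-3) · M_12   where M_12 = det([5 -1 1; 7 -3 2; 2 1 3]) = -25
  + (4) · M_13   where M_13 = det([5 -4 1; 7 3 2; 2 -6 3]) = 125
  − (5) · M_14   where M_14 = det([5 -4 -1; 7 3 -3; 2 -6 1]) = 25
det = (+1)·(-2)·(50) + (-1)·(-3)·(-25) + (+1)·(4)·(125) + (-1)·(5)·(25) = 200

|M| = 200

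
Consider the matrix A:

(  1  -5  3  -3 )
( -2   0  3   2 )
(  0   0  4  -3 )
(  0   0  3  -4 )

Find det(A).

The determinant is 70.

A is block upper-triangular with a 2×2 block and a 2×2 block on the diagonal, so its determinant equals the product of the determinants of the diagonal blocks.
det of the 2×2 block = -10
det of the 2×2 block = -7
det = (-10)·(-7) = 70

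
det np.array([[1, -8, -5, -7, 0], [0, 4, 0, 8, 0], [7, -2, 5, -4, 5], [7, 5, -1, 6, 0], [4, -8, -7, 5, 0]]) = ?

Expand along column 5 (it has 4 zeros):
  + (5) · M_35   where M_35 = det([1 -8 -5 -7; 0 4 0 8; 7 5 -1 6; 4 -8 -7 5]) = 1444
det = (+1)·(5)·(1444) = 7220

7220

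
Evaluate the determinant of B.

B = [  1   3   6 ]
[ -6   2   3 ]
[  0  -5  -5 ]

Expand along column 1:
  + 1 · |2 3; -5 -5| = 1·(-10 − (-15)) = 5
  − (-6) · |3 6; -5 -5| = −(-6)·(-15 − (-30)) = 90
Sum: (5) + (90) = 95

The determinant is 95.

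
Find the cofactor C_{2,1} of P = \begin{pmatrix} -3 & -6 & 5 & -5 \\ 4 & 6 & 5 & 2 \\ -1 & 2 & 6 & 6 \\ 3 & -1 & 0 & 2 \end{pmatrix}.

Delete row 2 and column 1; the remaining 3×3 submatrix is [-6 5 -5; 2 6 6; -1 0 2].
Its determinant is -152.
The cofactor carries sign (−1)^(2+1) = −1, so C_{2,1} = −(-152) = 152.

152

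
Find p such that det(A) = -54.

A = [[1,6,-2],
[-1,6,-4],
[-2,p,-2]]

Expanding along the column containing p, det(A) is linear in p: det(A) = (6)·p + (0).
Set (6)·p + (0) = -54  ⇒  (6)·p = -54  ⇒  p = -9.

p = -9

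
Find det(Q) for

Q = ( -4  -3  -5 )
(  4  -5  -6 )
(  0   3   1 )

Expand along row 3:
  − 3 · |-4 -5; 4 -6| = −3·(24 − (-20)) = -132
  + 1 · |-4 -3; 4 -5| = 1·(20 − (-12)) = 32
Sum: (-132) + (32) = -100

|Q| = -100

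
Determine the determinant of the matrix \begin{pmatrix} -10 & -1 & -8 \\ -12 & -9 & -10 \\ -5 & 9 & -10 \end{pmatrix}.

-506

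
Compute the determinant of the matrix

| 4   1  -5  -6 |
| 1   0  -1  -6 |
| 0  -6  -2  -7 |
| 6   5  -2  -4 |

445

Expand along row 2 (it has 1 zero):
  − (1) · M_21   where M_21 = det([1 -5 -6; -6 -2 -7; 5 -2 -4]) = 157
  − (-1) · M_23   where M_23 = det([4 1 -6; 0 -6 -7; 6 5 -4]) = -22
  + (-6) · M_24   where M_24 = det([4 1 -5; 0 -6 -2; 6 5 -2]) = -104
det = (-1)·(1)·(157) + (-1)·(-1)·(-22) + (+1)·(-6)·(-104) = 445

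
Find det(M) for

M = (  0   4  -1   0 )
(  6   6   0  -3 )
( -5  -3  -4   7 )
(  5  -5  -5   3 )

|M| = -348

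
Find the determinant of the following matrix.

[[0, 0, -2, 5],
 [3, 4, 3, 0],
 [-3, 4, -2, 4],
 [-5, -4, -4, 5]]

-256

Expand along row 1 (it has 2 zeros):
  + (-2) · M_13   where M_13 = det([3 4 0; -3 4 4; -5 -4 5]) = 88
  − (5) · M_14   where M_14 = det([3 4 3; -3 4 -2; -5 -4 -4]) = 16
det = (+1)·(-2)·(88) + (-1)·(5)·(16) = -256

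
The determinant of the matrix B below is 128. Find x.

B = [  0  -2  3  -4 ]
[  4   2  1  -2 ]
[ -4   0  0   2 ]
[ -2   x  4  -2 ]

Expanding along the row containing x, det(B) is linear in x: det(B) = (-16)·x + (32).
Set (-16)·x + (32) = 128  ⇒  (-16)·x = 96  ⇒  x = -6.

x = -6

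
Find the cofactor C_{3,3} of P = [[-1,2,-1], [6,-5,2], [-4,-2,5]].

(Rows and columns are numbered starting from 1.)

The cofactor is -7.

Delete row 3 and column 3; the remaining 2×2 submatrix is [-1 2; 6 -5].
Its determinant is (-1)·(-5) − 2·6 = -7.
The cofactor carries sign (−1)^(3+3) = +1, so C_{3,3} = +(-7) = -7.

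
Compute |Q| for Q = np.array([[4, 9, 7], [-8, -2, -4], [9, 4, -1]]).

Expand along row 1:
  + 4 · |-2 -4; 4 -1| = 4·(2 − (-16)) = 72
  − 9 · |-8 -4; 9 -1| = −9·(8 − (-36)) = -396
  + 7 · |-8 -2; 9 4| = 7·(-32 − (-18)) = -98
Sum: (72) + (-396) + (-98) = -422

The determinant is -422.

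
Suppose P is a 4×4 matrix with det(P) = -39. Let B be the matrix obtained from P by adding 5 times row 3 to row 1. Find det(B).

Adding a multiple of one row to another leaves the determinant unchanged.
det(B) = (1)·(-39) = -39

-39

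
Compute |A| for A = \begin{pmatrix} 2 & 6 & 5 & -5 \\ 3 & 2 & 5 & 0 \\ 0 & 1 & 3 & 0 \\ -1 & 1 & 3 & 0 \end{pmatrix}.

|A| = -5

Expand along column 4 (it has 3 zeros):
  − (-5) · M_14   where M_14 = det([3 2 5; 0 1 3; -1 1 3]) = -1
det = (-1)·(-5)·(-1) = -5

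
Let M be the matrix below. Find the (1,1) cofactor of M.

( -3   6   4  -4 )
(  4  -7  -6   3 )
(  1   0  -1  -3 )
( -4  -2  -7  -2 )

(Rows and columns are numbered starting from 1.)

Delete row 1 and column 1; the remaining 3×3 submatrix is [-7 -6 3; 0 -1 -3; -2 -7 -2].
Its determinant is 91.
The cofactor carries sign (−1)^(1+1) = +1, so C_{1,1} = +(91) = 91.

91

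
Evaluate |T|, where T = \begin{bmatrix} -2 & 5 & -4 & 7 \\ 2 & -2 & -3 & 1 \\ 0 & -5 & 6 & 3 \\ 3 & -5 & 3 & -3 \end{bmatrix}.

Expand along row 3 (it has 1 zero):
  − (-5) · M_32   where M_32 = det([-2 -4 7; 2 -3 1; 3 3 -3]) = 57
  + (6) · M_33   where M_33 = det([-2 5 7; 2 -2 1; 3 -5 -3]) = -5
  − (3) · M_34   where M_34 = det([-2 5 -4; 2 -2 -3; 3 -5 3]) = -17
det = (-1)·(-5)·(57) + (+1)·(6)·(-5) + (-1)·(3)·(-17) = 306

The determinant is 306.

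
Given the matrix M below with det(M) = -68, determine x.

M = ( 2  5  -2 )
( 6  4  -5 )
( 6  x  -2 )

Expanding along the column containing x, det(M) is linear in x: det(M) = (-2)·x + (-58).
Set (-2)·x + (-58) = -68  ⇒  (-2)·x = -10  ⇒  x = 5.

x = 5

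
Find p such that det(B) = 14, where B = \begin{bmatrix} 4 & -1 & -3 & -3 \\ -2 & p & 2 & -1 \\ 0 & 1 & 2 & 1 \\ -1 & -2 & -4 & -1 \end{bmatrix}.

3

Expanding along the column containing p, det(B) is linear in p: det(B) = (5)·p + (-1).
Set (5)·p + (-1) = 14  ⇒  (5)·p = 15  ⇒  p = 3.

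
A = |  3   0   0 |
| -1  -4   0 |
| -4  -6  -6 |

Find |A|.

The determinant is 72.

A is lower triangular, so det(A) is the product of the diagonal entries:
det = (3) · (-4) · (-6) = 72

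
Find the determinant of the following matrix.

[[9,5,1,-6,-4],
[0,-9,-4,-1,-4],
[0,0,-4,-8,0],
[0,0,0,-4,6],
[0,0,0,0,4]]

The determinant is -5184.

The matrix is upper triangular, so the determinant is the product of the diagonal entries:
det = (9) · (-9) · (-4) · (-4) · (4) = -5184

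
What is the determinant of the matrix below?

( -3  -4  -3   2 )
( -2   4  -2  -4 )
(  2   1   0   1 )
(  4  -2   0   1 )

The determinant is -168.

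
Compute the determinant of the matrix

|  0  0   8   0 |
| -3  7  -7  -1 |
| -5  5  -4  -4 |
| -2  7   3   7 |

1096

Expand along row 1 (it has 3 zeros):
  + (8) · M_13   where M_13 = det([-3 7 -1; -5 5 -4; -2 7 7]) = 137
det = (+1)·(8)·(137) = 1096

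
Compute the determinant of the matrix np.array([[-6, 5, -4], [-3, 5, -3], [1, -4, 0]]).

The determinant is 29.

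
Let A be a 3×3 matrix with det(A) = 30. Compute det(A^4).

det(A^4) = (det A)^4 = (30)^4 = 810000

The determinant is 810000.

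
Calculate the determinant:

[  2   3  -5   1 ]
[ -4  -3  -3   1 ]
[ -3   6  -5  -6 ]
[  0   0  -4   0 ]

-360

Expand along row 4 (it has 3 zeros):
  − (-4) · M_43   where M_43 = det([2 3 1; -4 -3 1; -3 6 -6]) = -90
det = (-1)·(-4)·(-90) = -360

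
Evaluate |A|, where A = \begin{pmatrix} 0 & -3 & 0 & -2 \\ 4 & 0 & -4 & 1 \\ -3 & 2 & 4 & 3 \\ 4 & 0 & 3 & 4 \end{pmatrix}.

det(A) = -167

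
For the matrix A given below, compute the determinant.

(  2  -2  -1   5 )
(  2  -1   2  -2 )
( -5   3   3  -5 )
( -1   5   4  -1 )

Expand along row 1:
  + (2) · M_11   where M_11 = det([-1 2 -2; 3 3 -5; 5 4 -1]) = -55
  − (-2) · M_12   where M_12 = det([2 2 -2; -5 3 -5; -1 4 -1]) = 68
  + (-1) · M_13   where M_13 = det([2 -1 -2; -5 3 -5; -1 5 -1]) = 88
  − (5) · M_14   where M_14 = det([2 -1 2; -5 3 3; -1 5 4]) = -67
det = (+1)·(2)·(-55) + (-1)·(-2)·(68) + (+1)·(-1)·(88) + (-1)·(5)·(-67) = 273

|A| = 273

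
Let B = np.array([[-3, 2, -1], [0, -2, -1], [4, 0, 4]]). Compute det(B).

8

Expand along column 1:
  + (-3) · |-2 -1; 0 4| = (-3)·(-8 − 0) = 24
  + 4 · |2 -1; -2 -1| = 4·(-2 − 2) = -16
Sum: (24) + (-16) = 8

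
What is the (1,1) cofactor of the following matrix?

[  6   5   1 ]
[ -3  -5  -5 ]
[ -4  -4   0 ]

-20

Delete row 1 and column 1; the remaining 2×2 submatrix is [-5 -5; -4 0].
Its determinant is (-5)·0 − (-5)·(-4) = -20.
The cofactor carries sign (−1)^(1+1) = +1, so C_{1,1} = +(-20) = -20.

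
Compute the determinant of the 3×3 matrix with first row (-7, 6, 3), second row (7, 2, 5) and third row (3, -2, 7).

Expand along row 1:
  + (-7) · |2 5; -2 7| = (-7)·(14 − (-10)) = -168
  − 6 · |7 5; 3 7| = −6·(49 − 15) = -204
  + 3 · |7 2; 3 -2| = 3·(-14 − 6) = -60
Sum: (-168) + (-204) + (-60) = -432

The determinant is -432.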